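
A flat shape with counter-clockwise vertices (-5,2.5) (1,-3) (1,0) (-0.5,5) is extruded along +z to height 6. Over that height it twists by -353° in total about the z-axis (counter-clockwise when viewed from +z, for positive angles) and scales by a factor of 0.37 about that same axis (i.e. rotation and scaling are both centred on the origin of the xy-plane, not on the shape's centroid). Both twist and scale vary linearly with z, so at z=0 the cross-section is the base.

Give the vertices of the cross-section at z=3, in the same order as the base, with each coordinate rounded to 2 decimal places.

Cross-section at z=3: (3.52,-1.50) (-0.81,2.01) (-0.68,-0.04) (0.55,-3.40)

t = z/height = 3/6 = 0.5
s = 1 + (scale-1)·z/height = 1 + (0.37-1)·3/6 = 0.685000
θ = twist·z/height = -353°·3/6 = -176.5000° = -3.080506 rad
cos θ = -0.998135, sin θ = -0.061049 (intermediates below are computed at full precision and shown rounded to 5 d.p.)
v1: (-5,2.5) → rotate → (5.14330,-2.19009) → ×s → (3.52316,-1.50021) → (3.52,-1.50)
v2: (1,-3) → rotate → (-1.18128,2.93336) → ×s → (-0.80918,2.00935) → (-0.81,2.01)
v3: (1,0) → rotate → (-0.99813,-0.06105) → ×s → (-0.68372,-0.04182) → (-0.68,-0.04)
v4: (-0.5,5) → rotate → (0.80431,-4.96015) → ×s → (0.55095,-3.39770) → (0.55,-3.40)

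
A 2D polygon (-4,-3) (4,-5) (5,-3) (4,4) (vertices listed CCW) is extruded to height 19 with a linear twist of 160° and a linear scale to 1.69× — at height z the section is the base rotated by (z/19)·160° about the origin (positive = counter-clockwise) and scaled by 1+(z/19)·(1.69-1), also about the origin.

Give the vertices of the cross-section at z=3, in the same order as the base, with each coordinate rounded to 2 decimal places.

Cross-section at z=3: (-2.59,-4.90) (6.38,-3.12) (6.43,-0.64) (2.12,5.90)

t = z/height = 3/19 = 0.157895
s = 1 + (scale-1)·z/height = 1 + (1.69-1)·3/19 = 1.108947
θ = twist·z/height = 160°·3/19 = 25.2632° = 0.440925 rad
cos θ = 0.904357, sin θ = 0.426776 (intermediates below are computed at full precision and shown rounded to 5 d.p.)
v1: (-4,-3) → rotate → (-2.33710,-4.42018) → ×s → (-2.59172,-4.90174) → (-2.59,-4.90)
v2: (4,-5) → rotate → (5.75131,-2.81468) → ×s → (6.37790,-3.12133) → (6.38,-3.12)
v3: (5,-3) → rotate → (5.80212,-0.57919) → ×s → (6.43424,-0.64229) → (6.43,-0.64)
v4: (4,4) → rotate → (1.91032,5.32453) → ×s → (2.11845,5.90463) → (2.12,5.90)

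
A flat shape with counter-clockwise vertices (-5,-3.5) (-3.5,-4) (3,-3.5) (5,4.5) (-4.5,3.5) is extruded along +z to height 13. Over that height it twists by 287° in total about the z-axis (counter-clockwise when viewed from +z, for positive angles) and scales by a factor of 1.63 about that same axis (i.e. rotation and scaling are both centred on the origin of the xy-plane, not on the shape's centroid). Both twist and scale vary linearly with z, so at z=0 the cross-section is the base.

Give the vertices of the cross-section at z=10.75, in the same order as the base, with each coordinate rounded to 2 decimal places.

Cross-section at z=10.75: (-0.38,9.28) (-2.25,7.77) (-6.94,-0.97) (1.66,-10.10) (8.18,2.89)

t = z/height = 10.75/13 = 0.826923
s = 1 + (scale-1)·z/height = 1 + (1.63-1)·10.75/13 = 1.520962
θ = twist·z/height = 287°·10.75/13 = 237.3269° = 4.142136 rad
cos θ = -0.539845, sin θ = -0.841765 (intermediates below are computed at full precision and shown rounded to 5 d.p.)
v1: (-5,-3.5) → rotate → (-0.24695,6.09828) → ×s → (-0.37560,9.27525) → (-0.38,9.28)
v2: (-3.5,-4) → rotate → (-1.47760,5.10556) → ×s → (-2.24737,7.76535) → (-2.25,7.77)
v3: (3,-3.5) → rotate → (-4.56571,-0.63584) → ×s → (-6.94427,-0.96708) → (-6.94,-0.97)
v4: (5,4.5) → rotate → (1.08872,-6.63812) → ×s → (1.65590,-10.09633) → (1.66,-10.10)
v5: (-4.5,3.5) → rotate → (5.37548,1.89848) → ×s → (8.17589,2.88752) → (8.18,2.89)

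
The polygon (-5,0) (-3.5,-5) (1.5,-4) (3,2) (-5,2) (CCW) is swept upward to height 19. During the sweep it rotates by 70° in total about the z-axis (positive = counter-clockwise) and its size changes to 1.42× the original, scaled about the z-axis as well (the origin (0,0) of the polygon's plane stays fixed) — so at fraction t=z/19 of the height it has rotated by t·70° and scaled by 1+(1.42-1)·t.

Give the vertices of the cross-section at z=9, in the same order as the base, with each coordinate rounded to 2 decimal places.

t = z/height = 9/19 = 0.473684
s = 1 + (scale-1)·z/height = 1 + (1.42-1)·9/19 = 1.198947
θ = twist·z/height = 70°·9/19 = 33.1579° = 0.578714 rad
cos θ = 0.837166, sin θ = 0.546948 (intermediates below are computed at full precision and shown rounded to 5 d.p.)
v1: (-5,0) → rotate → (-4.18583,-2.73474) → ×s → (-5.01859,-3.27881) → (-5.02,-3.28)
v2: (-3.5,-5) → rotate → (-0.19534,-6.10015) → ×s → (-0.23420,-7.31376) → (-0.23,-7.31)
v3: (1.5,-4) → rotate → (3.44354,-2.52824) → ×s → (4.12863,-3.03123) → (4.13,-3.03)
v4: (3,2) → rotate → (1.41760,3.31518) → ×s → (1.69963,3.97472) → (1.70,3.97)
v5: (-5,2) → rotate → (-5.27973,-1.06041) → ×s → (-6.33012,-1.27137) → (-6.33,-1.27)

Cross-section at z=9: (-5.02,-3.28) (-0.23,-7.31) (4.13,-3.03) (1.70,3.97) (-6.33,-1.27)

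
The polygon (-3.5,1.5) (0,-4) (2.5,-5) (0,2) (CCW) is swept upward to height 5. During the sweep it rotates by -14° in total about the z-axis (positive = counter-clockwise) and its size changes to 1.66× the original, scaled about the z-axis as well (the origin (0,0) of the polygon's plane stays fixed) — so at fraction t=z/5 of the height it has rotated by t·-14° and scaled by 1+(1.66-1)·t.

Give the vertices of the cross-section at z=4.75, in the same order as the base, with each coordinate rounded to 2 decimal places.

t = z/height = 4.75/5 = 0.95
s = 1 + (scale-1)·z/height = 1 + (1.66-1)·4.75/5 = 1.627000
θ = twist·z/height = -14°·4.75/5 = -13.3000° = -0.232129 rad
cos θ = 0.973179, sin θ = -0.230050 (intermediates below are computed at full precision and shown rounded to 5 d.p.)
v1: (-3.5,1.5) → rotate → (-3.06105,2.26494) → ×s → (-4.98033,3.68506) → (-4.98,3.69)
v2: (0,-4) → rotate → (-0.92020,-3.89272) → ×s → (-1.49716,-6.33345) → (-1.50,-6.33)
v3: (2.5,-5) → rotate → (1.28270,-5.44102) → ×s → (2.08695,-8.85254) → (2.09,-8.85)
v4: (0,2) → rotate → (0.46010,1.94636) → ×s → (0.74858,3.16672) → (0.75,3.17)

Cross-section at z=4.75: (-4.98,3.69) (-1.50,-6.33) (2.09,-8.85) (0.75,3.17)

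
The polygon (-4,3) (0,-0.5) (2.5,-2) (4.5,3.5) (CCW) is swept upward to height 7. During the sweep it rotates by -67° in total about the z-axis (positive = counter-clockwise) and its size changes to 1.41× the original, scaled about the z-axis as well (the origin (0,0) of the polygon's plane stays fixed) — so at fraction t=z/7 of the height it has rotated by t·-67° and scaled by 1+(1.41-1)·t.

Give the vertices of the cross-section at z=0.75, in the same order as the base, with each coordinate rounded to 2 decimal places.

t = z/height = 0.75/7 = 0.107143
s = 1 + (scale-1)·z/height = 1 + (1.41-1)·0.75/7 = 1.043929
θ = twist·z/height = -67°·0.75/7 = -7.1786° = -0.125290 rad
cos θ = 0.992162, sin θ = -0.124962 (intermediates below are computed at full precision and shown rounded to 5 d.p.)
v1: (-4,3) → rotate → (-3.59376,3.47633) → ×s → (-3.75163,3.62904) → (-3.75,3.63)
v2: (0,-0.5) → rotate → (-0.06248,-0.49608) → ×s → (-0.06523,-0.51787) → (-0.07,-0.52)
v3: (2.5,-2) → rotate → (2.23048,-2.29673) → ×s → (2.32846,-2.39762) → (2.33,-2.40)
v4: (4.5,3.5) → rotate → (4.90209,2.91024) → ×s → (5.11744,3.03808) → (5.12,3.04)

Cross-section at z=0.75: (-3.75,3.63) (-0.07,-0.52) (2.33,-2.40) (5.12,3.04)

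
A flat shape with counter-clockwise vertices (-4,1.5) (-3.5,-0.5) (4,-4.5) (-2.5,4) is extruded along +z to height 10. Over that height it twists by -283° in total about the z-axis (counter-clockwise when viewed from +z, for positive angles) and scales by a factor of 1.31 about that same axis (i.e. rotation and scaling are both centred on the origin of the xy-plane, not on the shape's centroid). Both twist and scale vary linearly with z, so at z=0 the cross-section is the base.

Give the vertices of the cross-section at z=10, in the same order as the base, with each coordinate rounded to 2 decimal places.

Cross-section at z=10: (-3.09,-4.66) (-0.39,-4.61) (6.92,3.78) (-5.84,-2.01)

t = z/height = 10/10 = 1
s = 1 + (scale-1)·z/height = 1 + (1.31-1)·10/10 = 1.310000
θ = twist·z/height = -283°·10/10 = -283.0000° = -4.939282 rad
cos θ = 0.224951, sin θ = 0.974370 (intermediates below are computed at full precision and shown rounded to 5 d.p.)
v1: (-4,1.5) → rotate → (-2.36136,-3.56005) → ×s → (-3.09338,-4.66367) → (-3.09,-4.66)
v2: (-3.5,-0.5) → rotate → (-0.30014,-3.52277) → ×s → (-0.39319,-4.61483) → (-0.39,-4.61)
v3: (4,-4.5) → rotate → (5.28447,2.88520) → ×s → (6.92266,3.77961) → (6.92,3.78)
v4: (-2.5,4) → rotate → (-4.45986,-1.53612) → ×s → (-5.84241,-2.01232) → (-5.84,-2.01)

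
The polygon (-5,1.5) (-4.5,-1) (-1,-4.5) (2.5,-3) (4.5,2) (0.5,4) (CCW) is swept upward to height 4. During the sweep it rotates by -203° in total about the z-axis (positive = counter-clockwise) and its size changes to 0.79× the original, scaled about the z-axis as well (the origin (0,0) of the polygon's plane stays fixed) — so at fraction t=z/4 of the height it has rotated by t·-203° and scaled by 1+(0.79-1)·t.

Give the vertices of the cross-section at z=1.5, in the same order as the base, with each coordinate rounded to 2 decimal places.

Cross-section at z=1.5: (0.24,4.80) (-1.89,3.80) (-4.25,-0.10) (-2.13,-2.90) (2.78,-3.58) (3.69,0.44)

t = z/height = 1.5/4 = 0.375
s = 1 + (scale-1)·z/height = 1 + (0.79-1)·1.5/4 = 0.921250
θ = twist·z/height = -203°·1.5/4 = -76.1250° = -1.328632 rad
cos θ = 0.239804, sin θ = -0.970821 (intermediates below are computed at full precision and shown rounded to 5 d.p.)
v1: (-5,1.5) → rotate → (0.25721,5.21381) → ×s → (0.23695,4.80322) → (0.24,4.80)
v2: (-4.5,-1) → rotate → (-2.04994,4.12889) → ×s → (-1.88851,3.80374) → (-1.89,3.80)
v3: (-1,-4.5) → rotate → (-4.60850,-0.10830) → ×s → (-4.24558,-0.09977) → (-4.25,-0.10)
v4: (2.5,-3) → rotate → (-2.31295,-3.14647) → ×s → (-2.13081,-2.89868) → (-2.13,-2.90)
v5: (4.5,2) → rotate → (3.02076,-3.88909) → ×s → (2.78288,-3.58282) → (2.78,-3.58)
v6: (0.5,4) → rotate → (4.00319,0.47381) → ×s → (3.68794,0.43649) → (3.69,0.44)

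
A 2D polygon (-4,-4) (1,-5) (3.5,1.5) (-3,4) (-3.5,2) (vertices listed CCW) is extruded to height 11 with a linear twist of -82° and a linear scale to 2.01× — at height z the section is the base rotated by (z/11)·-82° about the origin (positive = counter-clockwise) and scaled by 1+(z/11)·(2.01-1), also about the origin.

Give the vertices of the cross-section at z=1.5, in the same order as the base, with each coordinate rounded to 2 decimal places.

t = z/height = 1.5/11 = 0.136364
s = 1 + (scale-1)·z/height = 1 + (2.01-1)·1.5/11 = 1.137727
θ = twist·z/height = -82°·1.5/11 = -11.1818° = -0.195160 rad
cos θ = 0.981017, sin θ = -0.193923 (intermediates below are computed at full precision and shown rounded to 5 d.p.)
v1: (-4,-4) → rotate → (-4.69976,-3.14837) → ×s → (-5.34704,-3.58199) → (-5.35,-3.58)
v2: (1,-5) → rotate → (0.01140,-5.09901) → ×s → (0.01297,-5.80128) → (0.01,-5.80)
v3: (3.5,1.5) → rotate → (3.72444,0.79279) → ×s → (4.23740,0.90198) → (4.24,0.90)
v4: (-3,4) → rotate → (-2.16736,4.50584) → ×s → (-2.46586,5.12641) → (-2.47,5.13)
v5: (-3.5,2) → rotate → (-3.04571,2.64076) → ×s → (-3.46519,3.00447) → (-3.47,3.00)

Cross-section at z=1.5: (-5.35,-3.58) (0.01,-5.80) (4.24,0.90) (-2.47,5.13) (-3.47,3.00)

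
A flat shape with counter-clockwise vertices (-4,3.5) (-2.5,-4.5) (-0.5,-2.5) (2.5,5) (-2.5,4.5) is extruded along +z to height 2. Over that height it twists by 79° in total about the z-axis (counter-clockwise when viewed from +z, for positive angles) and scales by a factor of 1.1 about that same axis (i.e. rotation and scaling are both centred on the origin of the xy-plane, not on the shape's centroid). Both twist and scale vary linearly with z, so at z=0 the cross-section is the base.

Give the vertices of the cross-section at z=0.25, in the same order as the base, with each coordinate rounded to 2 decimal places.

t = z/height = 0.25/2 = 0.125
s = 1 + (scale-1)·z/height = 1 + (1.1-1)·0.25/2 = 1.012500
θ = twist·z/height = 79°·0.25/2 = 9.8750° = 0.172351 rad
cos θ = 0.985184, sin θ = 0.171499 (intermediates below are computed at full precision and shown rounded to 5 d.p.)
v1: (-4,3.5) → rotate → (-4.54098,2.76215) → ×s → (-4.59775,2.79667) → (-4.60,2.80)
v2: (-2.5,-4.5) → rotate → (-1.69121,-4.86208) → ×s → (-1.71235,-4.92285) → (-1.71,-4.92)
v3: (-0.5,-2.5) → rotate → (-0.06384,-2.54871) → ×s → (-0.06464,-2.58057) → (-0.06,-2.58)
v4: (2.5,5) → rotate → (1.60546,5.35467) → ×s → (1.62553,5.42160) → (1.63,5.42)
v5: (-2.5,4.5) → rotate → (-3.23471,4.00458) → ×s → (-3.27514,4.05464) → (-3.28,4.05)

Cross-section at z=0.25: (-4.60,2.80) (-1.71,-4.92) (-0.06,-2.58) (1.63,5.42) (-3.28,4.05)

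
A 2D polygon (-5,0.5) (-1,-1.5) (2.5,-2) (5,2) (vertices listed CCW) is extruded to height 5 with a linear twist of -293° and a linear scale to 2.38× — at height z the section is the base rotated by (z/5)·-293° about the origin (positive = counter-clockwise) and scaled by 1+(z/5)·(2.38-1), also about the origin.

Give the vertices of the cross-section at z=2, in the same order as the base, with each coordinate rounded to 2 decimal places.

t = z/height = 2/5 = 0.4
s = 1 + (scale-1)·z/height = 1 + (2.38-1)·2/5 = 1.552000
θ = twist·z/height = -293°·2/5 = -117.2000° = -2.045526 rad
cos θ = -0.457098, sin θ = -0.889416 (intermediates below are computed at full precision and shown rounded to 5 d.p.)
v1: (-5,0.5) → rotate → (2.73020,4.21853) → ×s → (4.23727,6.54716) → (4.24,6.55)
v2: (-1,-1.5) → rotate → (-0.87703,1.57506) → ×s → (-1.36115,2.44450) → (-1.36,2.44)
v3: (2.5,-2) → rotate → (-2.92158,-1.30935) → ×s → (-4.53429,-2.03210) → (-4.53,-2.03)
v4: (5,2) → rotate → (-0.50666,-5.36128) → ×s → (-0.78633,-8.32070) → (-0.79,-8.32)

Cross-section at z=2: (4.24,6.55) (-1.36,2.44) (-4.53,-2.03) (-0.79,-8.32)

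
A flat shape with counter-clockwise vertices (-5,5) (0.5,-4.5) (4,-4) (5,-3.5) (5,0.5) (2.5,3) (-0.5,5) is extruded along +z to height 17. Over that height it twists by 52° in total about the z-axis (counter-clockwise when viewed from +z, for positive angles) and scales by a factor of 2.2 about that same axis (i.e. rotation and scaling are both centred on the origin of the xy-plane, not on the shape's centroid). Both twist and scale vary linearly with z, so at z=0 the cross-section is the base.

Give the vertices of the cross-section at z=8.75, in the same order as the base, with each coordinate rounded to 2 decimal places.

t = z/height = 8.75/17 = 0.514706
s = 1 + (scale-1)·z/height = 1 + (2.2-1)·8.75/17 = 1.617647
θ = twist·z/height = 52°·8.75/17 = 26.7647° = 0.467132 rad
cos θ = 0.892863, sin θ = 0.450328 (intermediates below are computed at full precision and shown rounded to 5 d.p.)
v1: (-5,5) → rotate → (-6.71596,2.21268) → ×s → (-10.86404,3.57933) → (-10.86,3.58)
v2: (0.5,-4.5) → rotate → (2.47291,-3.79272) → ×s → (4.00029,-6.13528) → (4.00,-6.14)
v3: (4,-4) → rotate → (5.37276,-1.77014) → ×s → (8.69124,-2.86347) → (8.69,-2.86)
v4: (5,-3.5) → rotate → (6.04046,-0.87338) → ×s → (9.77134,-1.41283) → (9.77,-1.41)
v5: (5,0.5) → rotate → (4.23915,2.69807) → ×s → (6.85745,4.36452) → (6.86,4.36)
v6: (2.5,3) → rotate → (0.88118,3.80441) → ×s → (1.42543,6.15419) → (1.43,6.15)
v7: (-0.5,5) → rotate → (-2.69807,4.23915) → ×s → (-4.36452,6.85745) → (-4.36,6.86)

Cross-section at z=8.75: (-10.86,3.58) (4.00,-6.14) (8.69,-2.86) (9.77,-1.41) (6.86,4.36) (1.43,6.15) (-4.36,6.86)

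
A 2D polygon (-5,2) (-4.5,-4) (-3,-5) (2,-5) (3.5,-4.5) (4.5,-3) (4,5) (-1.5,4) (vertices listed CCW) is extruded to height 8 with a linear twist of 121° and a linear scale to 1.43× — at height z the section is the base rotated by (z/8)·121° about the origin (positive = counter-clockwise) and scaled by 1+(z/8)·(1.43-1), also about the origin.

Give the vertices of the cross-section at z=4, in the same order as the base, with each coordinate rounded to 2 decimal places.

Cross-section at z=4: (-5.11,-4.09) (1.54,-7.15) (3.49,-6.16) (6.48,-0.88) (6.85,1.01) (5.86,2.96) (-2.89,7.22) (-5.13,0.81)

t = z/height = 4/8 = 0.5
s = 1 + (scale-1)·z/height = 1 + (1.43-1)·4/8 = 1.215000
θ = twist·z/height = 121°·4/8 = 60.5000° = 1.055924 rad
cos θ = 0.492424, sin θ = 0.870356 (intermediates below are computed at full precision and shown rounded to 5 d.p.)
v1: (-5,2) → rotate → (-4.20283,-3.36693) → ×s → (-5.10644,-4.09082) → (-5.11,-4.09)
v2: (-4.5,-4) → rotate → (1.26552,-5.88629) → ×s → (1.53760,-7.15185) → (1.54,-7.15)
v3: (-3,-5) → rotate → (2.87451,-5.07318) → ×s → (3.49253,-6.16392) → (3.49,-6.16)
v4: (2,-5) → rotate → (5.33663,-0.72141) → ×s → (6.48400,-0.87651) → (6.48,-0.88)
v5: (3.5,-4.5) → rotate → (5.64008,0.83034) → ×s → (6.85270,1.00886) → (6.85,1.01)
v6: (4.5,-3) → rotate → (4.82697,2.43933) → ×s → (5.86477,2.96379) → (5.86,2.96)
v7: (4,5) → rotate → (-2.38208,5.94354) → ×s → (-2.89423,7.22140) → (-2.89,7.22)
v8: (-1.5,4) → rotate → (-4.22006,0.66416) → ×s → (-5.12737,0.80696) → (-5.13,0.81)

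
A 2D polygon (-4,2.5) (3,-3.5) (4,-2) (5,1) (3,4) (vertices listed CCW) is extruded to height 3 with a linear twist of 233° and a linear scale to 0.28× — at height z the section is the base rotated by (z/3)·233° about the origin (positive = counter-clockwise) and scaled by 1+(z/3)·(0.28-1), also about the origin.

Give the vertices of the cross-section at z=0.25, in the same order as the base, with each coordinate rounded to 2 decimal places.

t = z/height = 0.25/3 = 0.0833333
s = 1 + (scale-1)·z/height = 1 + (0.28-1)·0.25/3 = 0.940000
θ = twist·z/height = 233°·0.25/3 = 19.4167° = 0.338885 rad
cos θ = 0.943126, sin θ = 0.332435 (intermediates below are computed at full precision and shown rounded to 5 d.p.)
v1: (-4,2.5) → rotate → (-4.60359,1.02807) → ×s → (-4.32738,0.96639) → (-4.33,0.97)
v2: (3,-3.5) → rotate → (3.99290,-2.30363) → ×s → (3.75333,-2.16542) → (3.75,-2.17)
v3: (4,-2) → rotate → (4.43737,-0.55651) → ×s → (4.17113,-0.52312) → (4.17,-0.52)
v4: (5,1) → rotate → (4.38319,2.60530) → ×s → (4.12020,2.44899) → (4.12,2.45)
v5: (3,4) → rotate → (1.49964,4.76981) → ×s → (1.40966,4.48362) → (1.41,4.48)

Cross-section at z=0.25: (-4.33,0.97) (3.75,-2.17) (4.17,-0.52) (4.12,2.45) (1.41,4.48)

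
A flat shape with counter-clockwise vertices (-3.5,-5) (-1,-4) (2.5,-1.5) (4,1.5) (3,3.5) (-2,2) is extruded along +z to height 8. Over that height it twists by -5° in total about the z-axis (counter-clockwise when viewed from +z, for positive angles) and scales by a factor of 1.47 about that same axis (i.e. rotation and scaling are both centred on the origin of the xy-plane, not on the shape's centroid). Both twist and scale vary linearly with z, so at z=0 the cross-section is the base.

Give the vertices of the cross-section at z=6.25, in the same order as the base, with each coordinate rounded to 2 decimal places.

t = z/height = 6.25/8 = 0.78125
s = 1 + (scale-1)·z/height = 1 + (1.47-1)·6.25/8 = 1.367188
θ = twist·z/height = -5°·6.25/8 = -3.9063° = -0.068177 rad
cos θ = 0.997677, sin θ = -0.068124 (intermediates below are computed at full precision and shown rounded to 5 d.p.)
v1: (-3.5,-5) → rotate → (-3.83249,-4.74995) → ×s → (-5.23973,-6.49407) → (-5.24,-6.49)
v2: (-1,-4) → rotate → (-1.27017,-3.92258) → ×s → (-1.73657,-5.36291) → (-1.74,-5.36)
v3: (2.5,-1.5) → rotate → (2.39201,-1.66683) → ×s → (3.27032,-2.27886) → (3.27,-2.28)
v4: (4,1.5) → rotate → (4.09289,1.22402) → ×s → (5.59575,1.67346) → (5.60,1.67)
v5: (3,3.5) → rotate → (3.23146,3.28750) → ×s → (4.41802,4.49462) → (4.42,4.49)
v6: (-2,2) → rotate → (-1.85911,2.13160) → ×s → (-2.54175,2.91430) → (-2.54,2.91)

Cross-section at z=6.25: (-5.24,-6.49) (-1.74,-5.36) (3.27,-2.28) (5.60,1.67) (4.42,4.49) (-2.54,2.91)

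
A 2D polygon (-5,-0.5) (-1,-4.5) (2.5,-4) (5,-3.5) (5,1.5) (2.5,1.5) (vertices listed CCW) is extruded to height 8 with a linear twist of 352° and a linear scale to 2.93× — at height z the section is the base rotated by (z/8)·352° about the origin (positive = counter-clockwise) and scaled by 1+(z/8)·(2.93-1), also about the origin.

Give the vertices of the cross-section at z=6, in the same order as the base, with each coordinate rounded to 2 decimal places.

t = z/height = 6/8 = 0.75
s = 1 + (scale-1)·z/height = 1 + (2.93-1)·6/8 = 2.447500
θ = twist·z/height = 352°·6/8 = 264.0000° = 4.607669 rad
cos θ = -0.104528, sin θ = -0.994522 (intermediates below are computed at full precision and shown rounded to 5 d.p.)
v1: (-5,-0.5) → rotate → (0.02538,5.02487) → ×s → (0.06212,12.29838) → (0.06,12.30)
v2: (-1,-4.5) → rotate → (-4.37082,1.46490) → ×s → (-10.69758,3.58534) → (-10.70,3.59)
v3: (2.5,-4) → rotate → (-4.23941,-2.06819) → ×s → (-10.37595,-5.06190) → (-10.38,-5.06)
v4: (5,-3.5) → rotate → (-4.00347,-4.60676) → ×s → (-9.79849,-11.27504) → (-9.80,-11.28)
v5: (5,1.5) → rotate → (0.96914,-5.12940) → ×s → (2.37197,-12.55421) → (2.37,-12.55)
v6: (2.5,1.5) → rotate → (1.23046,-2.64310) → ×s → (3.01155,-6.46898) → (3.01,-6.47)

Cross-section at z=6: (0.06,12.30) (-10.70,3.59) (-10.38,-5.06) (-9.80,-11.28) (2.37,-12.55) (3.01,-6.47)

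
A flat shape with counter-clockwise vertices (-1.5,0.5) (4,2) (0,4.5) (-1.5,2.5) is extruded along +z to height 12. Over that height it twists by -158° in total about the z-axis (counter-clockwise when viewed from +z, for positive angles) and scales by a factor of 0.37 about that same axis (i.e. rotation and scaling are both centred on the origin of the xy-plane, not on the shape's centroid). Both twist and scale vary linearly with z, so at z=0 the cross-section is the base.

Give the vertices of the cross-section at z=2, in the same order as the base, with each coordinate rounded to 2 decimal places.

t = z/height = 2/12 = 0.166667
s = 1 + (scale-1)·z/height = 1 + (0.37-1)·2/12 = 0.895000
θ = twist·z/height = -158°·2/12 = -26.3333° = -0.459603 rad
cos θ = 0.896229, sin θ = -0.443593 (intermediates below are computed at full precision and shown rounded to 5 d.p.)
v1: (-1.5,0.5) → rotate → (-1.12255,1.11350) → ×s → (-1.00468,0.99659) → (-1.00,1.00)
v2: (4,2) → rotate → (4.47210,0.01809) → ×s → (4.00253,0.01619) → (4.00,0.02)
v3: (0,4.5) → rotate → (1.99617,4.03303) → ×s → (1.78657,3.60956) → (1.79,3.61)
v4: (-1.5,2.5) → rotate → (-0.23536,2.90596) → ×s → (-0.21065,2.60083) → (-0.21,2.60)

Cross-section at z=2: (-1.00,1.00) (4.00,0.02) (1.79,3.61) (-0.21,2.60)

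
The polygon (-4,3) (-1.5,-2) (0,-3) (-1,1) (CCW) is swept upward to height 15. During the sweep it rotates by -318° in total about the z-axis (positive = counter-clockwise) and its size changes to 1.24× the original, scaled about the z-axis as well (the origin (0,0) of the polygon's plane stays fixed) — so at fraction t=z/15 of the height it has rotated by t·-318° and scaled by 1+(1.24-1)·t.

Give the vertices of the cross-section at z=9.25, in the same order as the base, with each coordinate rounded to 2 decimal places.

t = z/height = 9.25/15 = 0.616667
s = 1 + (scale-1)·z/height = 1 + (1.24-1)·9.25/15 = 1.148000
θ = twist·z/height = -318°·9.25/15 = -196.1000° = -3.422591 rad
cos θ = -0.960779, sin θ = 0.277315 (intermediates below are computed at full precision and shown rounded to 5 d.p.)
v1: (-4,3) → rotate → (3.01117,-3.99160) → ×s → (3.45683,-4.58235) → (3.46,-4.58)
v2: (-1.5,-2) → rotate → (1.99580,1.50559) → ×s → (2.29118,1.72841) → (2.29,1.73)
v3: (0,-3) → rotate → (0.83194,2.88234) → ×s → (0.95507,3.30892) → (0.96,3.31)
v4: (-1,1) → rotate → (0.68346,-1.23809) → ×s → (0.78462,-1.42133) → (0.78,-1.42)

Cross-section at z=9.25: (3.46,-4.58) (2.29,1.73) (0.96,3.31) (0.78,-1.42)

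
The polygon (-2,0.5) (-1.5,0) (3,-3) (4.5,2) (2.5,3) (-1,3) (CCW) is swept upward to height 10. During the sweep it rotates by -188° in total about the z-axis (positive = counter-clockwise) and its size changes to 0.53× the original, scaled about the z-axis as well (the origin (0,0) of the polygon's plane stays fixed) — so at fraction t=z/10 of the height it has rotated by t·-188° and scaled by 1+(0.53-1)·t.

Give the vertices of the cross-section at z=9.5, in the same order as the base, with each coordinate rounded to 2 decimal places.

Cross-section at z=9.5: (1.11,-0.25) (0.83,0.02) (-1.70,1.62) (-2.46,-1.17) (-1.34,-1.69) (0.59,-1.65)

t = z/height = 9.5/10 = 0.95
s = 1 + (scale-1)·z/height = 1 + (0.53-1)·9.5/10 = 0.553500
θ = twist·z/height = -188°·9.5/10 = -178.6000° = -3.117158 rad
cos θ = -0.999701, sin θ = -0.024432 (intermediates below are computed at full precision and shown rounded to 5 d.p.)
v1: (-2,0.5) → rotate → (2.01162,-0.45099) → ×s → (1.11343,-0.24962) → (1.11,-0.25)
v2: (-1.5,0) → rotate → (1.49955,0.03665) → ×s → (0.83000,0.02028) → (0.83,0.02)
v3: (3,-3) → rotate → (-3.07240,2.92581) → ×s → (-1.70057,1.61943) → (-1.70,1.62)
v4: (4.5,2) → rotate → (-4.44979,-2.10935) → ×s → (-2.46296,-1.16752) → (-2.46,-1.17)
v5: (2.5,3) → rotate → (-2.42596,-3.06018) → ×s → (-1.34277,-1.69381) → (-1.34,-1.69)
v6: (-1,3) → rotate → (1.07300,-2.97467) → ×s → (0.59390,-1.64648) → (0.59,-1.65)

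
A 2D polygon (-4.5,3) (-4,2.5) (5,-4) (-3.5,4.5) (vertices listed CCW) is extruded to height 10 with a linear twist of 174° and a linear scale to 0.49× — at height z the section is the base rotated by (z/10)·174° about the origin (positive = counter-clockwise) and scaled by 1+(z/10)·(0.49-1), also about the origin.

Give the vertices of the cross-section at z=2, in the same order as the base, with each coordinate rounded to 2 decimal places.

t = z/height = 2/10 = 0.2
s = 1 + (scale-1)·z/height = 1 + (0.49-1)·2/10 = 0.898000
θ = twist·z/height = 174°·2/10 = 34.8000° = 0.607375 rad
cos θ = 0.821149, sin θ = 0.570714 (intermediates below are computed at full precision and shown rounded to 5 d.p.)
v1: (-4.5,3) → rotate → (-5.40731,-0.10476) → ×s → (-4.85577,-0.09408) → (-4.86,-0.09)
v2: (-4,2.5) → rotate → (-4.71138,-0.22998) → ×s → (-4.23082,-0.20652) → (-4.23,-0.21)
v3: (5,-4) → rotate → (6.38860,-0.43103) → ×s → (5.73696,-0.38706) → (5.74,-0.39)
v4: (-3.5,4.5) → rotate → (-5.44223,1.69767) → ×s → (-4.88713,1.52451) → (-4.89,1.52)

Cross-section at z=2: (-4.86,-0.09) (-4.23,-0.21) (5.74,-0.39) (-4.89,1.52)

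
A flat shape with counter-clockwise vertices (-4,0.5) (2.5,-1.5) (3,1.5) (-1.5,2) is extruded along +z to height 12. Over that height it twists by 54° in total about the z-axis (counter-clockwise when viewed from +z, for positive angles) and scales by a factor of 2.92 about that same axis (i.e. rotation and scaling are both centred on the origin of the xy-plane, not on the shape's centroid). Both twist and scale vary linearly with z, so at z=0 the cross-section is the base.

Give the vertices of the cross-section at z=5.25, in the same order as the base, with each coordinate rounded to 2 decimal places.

t = z/height = 5.25/12 = 0.4375
s = 1 + (scale-1)·z/height = 1 + (2.92-1)·5.25/12 = 1.840000
θ = twist·z/height = 54°·5.25/12 = 23.6250° = 0.412334 rad
cos θ = 0.916188, sin θ = 0.400749 (intermediates below are computed at full precision and shown rounded to 5 d.p.)
v1: (-4,0.5) → rotate → (-3.86513,-1.14490) → ×s → (-7.11183,-2.10662) → (-7.11,-2.11)
v2: (2.5,-1.5) → rotate → (2.89159,-0.37241) → ×s → (5.32053,-0.68523) → (5.32,-0.69)
v3: (3,1.5) → rotate → (2.14744,2.57653) → ×s → (3.95129,4.74081) → (3.95,4.74)
v4: (-1.5,2) → rotate → (-2.17578,1.23125) → ×s → (-4.00343,2.26550) → (-4.00,2.27)

Cross-section at z=5.25: (-7.11,-2.11) (5.32,-0.69) (3.95,4.74) (-4.00,2.27)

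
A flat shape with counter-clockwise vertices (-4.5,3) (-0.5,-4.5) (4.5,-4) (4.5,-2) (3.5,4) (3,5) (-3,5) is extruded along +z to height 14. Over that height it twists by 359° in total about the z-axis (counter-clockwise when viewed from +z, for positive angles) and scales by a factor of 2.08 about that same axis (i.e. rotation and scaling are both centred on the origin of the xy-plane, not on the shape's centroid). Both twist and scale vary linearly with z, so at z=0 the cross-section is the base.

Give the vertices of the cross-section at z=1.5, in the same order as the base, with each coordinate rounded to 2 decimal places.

t = z/height = 1.5/14 = 0.107143
s = 1 + (scale-1)·z/height = 1 + (2.08-1)·1.5/14 = 1.115714
θ = twist·z/height = 359°·1.5/14 = 38.4643° = 0.671328 rad
cos θ = 0.782996, sin θ = 0.622027 (intermediates below are computed at full precision and shown rounded to 5 d.p.)
v1: (-4.5,3) → rotate → (-5.38956,-0.45013) → ×s → (-6.01321,-0.50222) → (-6.01,-0.50)
v2: (-0.5,-4.5) → rotate → (2.40762,-3.83450) → ×s → (2.68622,-4.27820) → (2.69,-4.28)
v3: (4.5,-4) → rotate → (6.01159,-0.33286) → ×s → (6.70722,-0.37138) → (6.71,-0.37)
v4: (4.5,-2) → rotate → (4.76754,1.23313) → ×s → (5.31921,1.37582) → (5.32,1.38)
v5: (3.5,4) → rotate → (0.25238,5.30908) → ×s → (0.28158,5.92341) → (0.28,5.92)
v6: (3,5) → rotate → (-0.76115,5.78106) → ×s → (-0.84922,6.45001) → (-0.85,6.45)
v7: (-3,5) → rotate → (-5.45912,2.04890) → ×s → (-6.09082,2.28599) → (-6.09,2.29)

Cross-section at z=1.5: (-6.01,-0.50) (2.69,-4.28) (6.71,-0.37) (5.32,1.38) (0.28,5.92) (-0.85,6.45) (-6.09,2.29)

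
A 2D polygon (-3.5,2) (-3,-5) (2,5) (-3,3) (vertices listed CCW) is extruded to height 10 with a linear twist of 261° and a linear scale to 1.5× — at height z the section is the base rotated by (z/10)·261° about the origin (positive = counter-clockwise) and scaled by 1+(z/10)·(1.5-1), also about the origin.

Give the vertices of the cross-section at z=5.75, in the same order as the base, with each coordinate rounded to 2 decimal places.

Cross-section at z=5.75: (2.62,-4.48) (6.56,3.65) (-5.44,-4.29) (1.42,-5.27)

t = z/height = 5.75/10 = 0.575
s = 1 + (scale-1)·z/height = 1 + (1.5-1)·5.75/10 = 1.287500
θ = twist·z/height = 261°·5.75/10 = 150.0750° = 2.619303 rad
cos θ = -0.866679, sin θ = 0.498866 (intermediates below are computed at full precision and shown rounded to 5 d.p.)
v1: (-3.5,2) → rotate → (2.03565,-3.47939) → ×s → (2.62089,-4.47971) → (2.62,-4.48)
v2: (-3,-5) → rotate → (5.09437,2.83680) → ×s → (6.55900,3.65238) → (6.56,3.65)
v3: (2,5) → rotate → (-4.22769,-3.33566) → ×s → (-5.44315,-4.29467) → (-5.44,-4.29)
v4: (-3,3) → rotate → (1.10344,-4.09664) → ×s → (1.42068,-5.27442) → (1.42,-5.27)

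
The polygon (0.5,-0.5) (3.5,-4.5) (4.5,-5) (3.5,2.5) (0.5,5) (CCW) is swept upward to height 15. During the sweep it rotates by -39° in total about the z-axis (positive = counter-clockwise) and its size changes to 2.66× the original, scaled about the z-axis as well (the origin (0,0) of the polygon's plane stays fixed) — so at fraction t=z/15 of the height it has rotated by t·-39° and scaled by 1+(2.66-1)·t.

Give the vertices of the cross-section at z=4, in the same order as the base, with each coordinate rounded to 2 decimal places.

t = z/height = 4/15 = 0.266667
s = 1 + (scale-1)·z/height = 1 + (2.66-1)·4/15 = 1.442667
θ = twist·z/height = -39°·4/15 = -10.4000° = -0.181514 rad
cos θ = 0.983571, sin θ = -0.180519 (intermediates below are computed at full precision and shown rounded to 5 d.p.)
v1: (0.5,-0.5) → rotate → (0.40153,-0.58205) → ×s → (0.57927,-0.83970) → (0.58,-0.84)
v2: (3.5,-4.5) → rotate → (2.63016,-5.05789) → ×s → (3.79445,-7.29685) → (3.79,-7.30)
v3: (4.5,-5) → rotate → (3.52348,-5.73019) → ×s → (5.08320,-8.26676) → (5.08,-8.27)
v4: (3.5,2.5) → rotate → (3.89380,1.82711) → ×s → (5.61745,2.63591) → (5.62,2.64)
v5: (0.5,5) → rotate → (1.39438,4.82760) → ×s → (2.01163,6.96461) → (2.01,6.96)

Cross-section at z=4: (0.58,-0.84) (3.79,-7.30) (5.08,-8.27) (5.62,2.64) (2.01,6.96)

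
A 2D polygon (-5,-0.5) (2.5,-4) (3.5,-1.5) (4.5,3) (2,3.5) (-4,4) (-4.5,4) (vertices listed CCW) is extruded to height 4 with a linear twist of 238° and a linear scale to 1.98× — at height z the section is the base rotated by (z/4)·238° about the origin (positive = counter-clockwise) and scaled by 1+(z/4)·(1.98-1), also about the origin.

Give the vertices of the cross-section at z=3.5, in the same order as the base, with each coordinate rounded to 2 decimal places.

t = z/height = 3.5/4 = 0.875
s = 1 + (scale-1)·z/height = 1 + (1.98-1)·3.5/4 = 1.857500
θ = twist·z/height = 238°·3.5/4 = 208.2500° = 3.634648 rad
cos θ = -0.880891, sin θ = -0.473320 (intermediates below are computed at full precision and shown rounded to 5 d.p.)
v1: (-5,-0.5) → rotate → (4.16779,2.80704) → ×s → (7.74168,5.21408) → (7.74,5.21)
v2: (2.5,-4) → rotate → (-4.09551,2.34026) → ×s → (-7.60740,4.34704) → (-7.61,4.35)
v3: (3.5,-1.5) → rotate → (-3.79310,-0.33528) → ×s → (-7.04568,-0.62279) → (-7.05,-0.62)
v4: (4.5,3) → rotate → (-2.54405,-4.77261) → ×s → (-4.72557,-8.86512) → (-4.73,-8.87)
v5: (2,3.5) → rotate → (-0.10516,-4.02976) → ×s → (-0.19534,-7.48527) → (-0.20,-7.49)
v6: (-4,4) → rotate → (5.41684,-1.63028) → ×s → (10.06178,-3.02825) → (10.06,-3.03)
v7: (-4.5,4) → rotate → (5.85729,-1.39362) → ×s → (10.87991,-2.58866) → (10.88,-2.59)

Cross-section at z=3.5: (7.74,5.21) (-7.61,4.35) (-7.05,-0.62) (-4.73,-8.87) (-0.20,-7.49) (10.06,-3.03) (10.88,-2.59)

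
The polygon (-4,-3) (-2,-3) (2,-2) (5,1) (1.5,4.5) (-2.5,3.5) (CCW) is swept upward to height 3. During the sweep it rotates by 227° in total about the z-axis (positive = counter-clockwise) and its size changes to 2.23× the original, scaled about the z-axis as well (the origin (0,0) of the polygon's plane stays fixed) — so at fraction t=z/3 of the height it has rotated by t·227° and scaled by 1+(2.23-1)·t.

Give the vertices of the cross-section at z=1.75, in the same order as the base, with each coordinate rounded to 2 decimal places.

t = z/height = 1.75/3 = 0.583333
s = 1 + (scale-1)·z/height = 1 + (2.23-1)·1.75/3 = 1.717500
θ = twist·z/height = 227°·1.75/3 = 132.4167° = 2.311107 rad
cos θ = -0.674517, sin θ = 0.738259 (intermediates below are computed at full precision and shown rounded to 5 d.p.)
v1: (-4,-3) → rotate → (4.91285,-0.92949) → ×s → (8.43781,-1.59639) → (8.44,-1.60)
v2: (-2,-3) → rotate → (3.56381,0.54703) → ×s → (6.12085,0.93953) → (6.12,0.94)
v3: (2,-2) → rotate → (0.12748,2.82555) → ×s → (0.21895,4.85289) → (0.22,4.85)
v4: (5,1) → rotate → (-4.11084,3.01678) → ×s → (-7.06038,5.18132) → (-7.06,5.18)
v5: (1.5,4.5) → rotate → (-4.33394,-1.92794) → ×s → (-7.44355,-3.31123) → (-7.44,-3.31)
v6: (-2.5,3.5) → rotate → (-0.89761,-4.20646) → ×s → (-1.54165,-7.22459) → (-1.54,-7.22)

Cross-section at z=1.75: (8.44,-1.60) (6.12,0.94) (0.22,4.85) (-7.06,5.18) (-7.44,-3.31) (-1.54,-7.22)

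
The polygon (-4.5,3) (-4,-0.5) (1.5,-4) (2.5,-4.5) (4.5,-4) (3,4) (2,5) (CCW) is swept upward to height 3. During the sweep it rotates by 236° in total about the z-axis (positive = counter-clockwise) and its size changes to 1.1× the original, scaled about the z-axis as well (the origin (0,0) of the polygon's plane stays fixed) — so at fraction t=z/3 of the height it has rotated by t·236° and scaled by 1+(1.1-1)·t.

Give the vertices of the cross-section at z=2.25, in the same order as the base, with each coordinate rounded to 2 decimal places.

t = z/height = 2.25/3 = 0.75
s = 1 + (scale-1)·z/height = 1 + (1.1-1)·2.25/3 = 1.075000
θ = twist·z/height = 236°·2.25/3 = 177.0000° = 3.089233 rad
cos θ = -0.998630, sin θ = 0.052336 (intermediates below are computed at full precision and shown rounded to 5 d.p.)
v1: (-4.5,3) → rotate → (4.33683,-3.23140) → ×s → (4.66209,-3.47376) → (4.66,-3.47)
v2: (-4,-0.5) → rotate → (4.02069,0.28997) → ×s → (4.32224,0.31172) → (4.32,0.31)
v3: (1.5,-4) → rotate → (-1.28860,4.07302) → ×s → (-1.38525,4.37850) → (-1.39,4.38)
v4: (2.5,-4.5) → rotate → (-2.26106,4.62467) → ×s → (-2.43064,4.97152) → (-2.43,4.97)
v5: (4.5,-4) → rotate → (-4.28449,4.23003) → ×s → (-4.60583,4.54728) → (-4.61,4.55)
v6: (3,4) → rotate → (-3.20523,-3.83751) → ×s → (-3.44562,-4.12532) → (-3.45,-4.13)
v7: (2,5) → rotate → (-2.25894,-4.88848) → ×s → (-2.42836,-5.25511) → (-2.43,-5.26)

Cross-section at z=2.25: (4.66,-3.47) (4.32,0.31) (-1.39,4.38) (-2.43,4.97) (-4.61,4.55) (-3.45,-4.13) (-2.43,-5.26)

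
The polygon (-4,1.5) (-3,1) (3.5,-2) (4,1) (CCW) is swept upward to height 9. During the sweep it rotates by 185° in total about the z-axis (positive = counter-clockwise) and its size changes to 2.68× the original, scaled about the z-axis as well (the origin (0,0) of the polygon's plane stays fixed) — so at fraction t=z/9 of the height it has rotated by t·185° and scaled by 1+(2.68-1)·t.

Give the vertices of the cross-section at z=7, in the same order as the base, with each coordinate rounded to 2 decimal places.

t = z/height = 7/9 = 0.777778
s = 1 + (scale-1)·z/height = 1 + (2.68-1)·7/9 = 2.306667
θ = twist·z/height = 185°·7/9 = 143.8889° = 2.511335 rad
cos θ = -0.807876, sin θ = 0.589353 (intermediates below are computed at full precision and shown rounded to 5 d.p.)
v1: (-4,1.5) → rotate → (2.34747,-3.56923) → ×s → (5.41484,-8.23301) → (5.41,-8.23)
v2: (-3,1) → rotate → (1.83427,-2.57593) → ×s → (4.23106,-5.94182) → (4.23,-5.94)
v3: (3.5,-2) → rotate → (-1.64886,3.67849) → ×s → (-3.80337,8.48504) → (-3.80,8.49)
v4: (4,1) → rotate → (-3.82086,1.54954) → ×s → (-8.81344,3.57426) → (-8.81,3.57)

Cross-section at z=7: (5.41,-8.23) (4.23,-5.94) (-3.80,8.49) (-8.81,3.57)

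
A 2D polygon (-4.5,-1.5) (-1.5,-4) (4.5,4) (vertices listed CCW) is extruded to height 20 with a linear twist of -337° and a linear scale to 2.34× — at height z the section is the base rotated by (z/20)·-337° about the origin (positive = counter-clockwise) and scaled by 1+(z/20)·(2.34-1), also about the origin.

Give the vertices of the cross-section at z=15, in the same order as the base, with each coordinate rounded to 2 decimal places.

Cross-section at z=15: (5.55,-7.72) (8.55,-0.49) (-10.33,6.24)

t = z/height = 15/20 = 0.75
s = 1 + (scale-1)·z/height = 1 + (2.34-1)·15/20 = 2.005000
θ = twist·z/height = -337°·15/20 = -252.7500° = -4.411320 rad
cos θ = -0.296542, sin θ = 0.955020 (intermediates below are computed at full precision and shown rounded to 5 d.p.)
v1: (-4.5,-1.5) → rotate → (2.76697,-3.85278) → ×s → (5.54777,-7.72482) → (5.55,-7.72)
v2: (-1.5,-4) → rotate → (4.26489,-0.24636) → ×s → (8.55111,-0.49396) → (8.55,-0.49)
v3: (4.5,4) → rotate → (-5.15452,3.11142) → ×s → (-10.33481,6.23840) → (-10.33,6.24)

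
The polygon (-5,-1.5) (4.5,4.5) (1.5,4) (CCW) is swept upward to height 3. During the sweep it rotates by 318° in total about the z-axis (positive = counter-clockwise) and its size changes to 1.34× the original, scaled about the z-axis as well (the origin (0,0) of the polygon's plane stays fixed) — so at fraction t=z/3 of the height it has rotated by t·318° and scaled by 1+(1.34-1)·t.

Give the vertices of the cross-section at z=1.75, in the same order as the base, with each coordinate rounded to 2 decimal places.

t = z/height = 1.75/3 = 0.583333
s = 1 + (scale-1)·z/height = 1 + (1.34-1)·1.75/3 = 1.198333
θ = twist·z/height = 318°·1.75/3 = 185.5000° = 3.237586 rad
cos θ = -0.995396, sin θ = -0.095846 (intermediates below are computed at full precision and shown rounded to 5 d.p.)
v1: (-5,-1.5) → rotate → (4.83321,1.97232) → ×s → (5.79180,2.36350) → (5.79,2.36)
v2: (4.5,4.5) → rotate → (-4.04798,-4.91059) → ×s → (-4.85083,-5.88452) → (-4.85,-5.88)
v3: (1.5,4) → rotate → (-1.10971,-4.12535) → ×s → (-1.32980,-4.94355) → (-1.33,-4.94)

Cross-section at z=1.75: (5.79,2.36) (-4.85,-5.88) (-1.33,-4.94)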